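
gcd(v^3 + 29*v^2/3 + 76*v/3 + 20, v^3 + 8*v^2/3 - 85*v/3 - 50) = v^2 + 23*v/3 + 10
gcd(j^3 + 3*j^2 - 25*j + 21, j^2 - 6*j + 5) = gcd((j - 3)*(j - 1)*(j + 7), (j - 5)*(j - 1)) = j - 1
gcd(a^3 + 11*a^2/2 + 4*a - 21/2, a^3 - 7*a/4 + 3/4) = a - 1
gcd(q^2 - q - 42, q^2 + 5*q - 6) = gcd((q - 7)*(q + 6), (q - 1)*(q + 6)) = q + 6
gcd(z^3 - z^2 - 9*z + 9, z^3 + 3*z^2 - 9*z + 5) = z - 1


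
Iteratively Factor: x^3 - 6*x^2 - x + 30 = (x + 2)*(x^2 - 8*x + 15) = (x - 3)*(x + 2)*(x - 5)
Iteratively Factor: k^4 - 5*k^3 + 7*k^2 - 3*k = (k - 3)*(k^3 - 2*k^2 + k) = k*(k - 3)*(k^2 - 2*k + 1) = k*(k - 3)*(k - 1)*(k - 1)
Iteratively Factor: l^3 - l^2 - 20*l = (l)*(l^2 - l - 20) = l*(l - 5)*(l + 4)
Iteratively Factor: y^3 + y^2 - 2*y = (y)*(y^2 + y - 2) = y*(y + 2)*(y - 1)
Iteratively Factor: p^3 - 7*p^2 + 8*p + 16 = (p - 4)*(p^2 - 3*p - 4) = (p - 4)*(p + 1)*(p - 4)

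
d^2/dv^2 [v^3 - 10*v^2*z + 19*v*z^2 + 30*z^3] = 6*v - 20*z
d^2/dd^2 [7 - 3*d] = 0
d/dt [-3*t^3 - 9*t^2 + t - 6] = -9*t^2 - 18*t + 1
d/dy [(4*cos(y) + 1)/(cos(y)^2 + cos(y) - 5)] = (-4*sin(y)^2 + 2*cos(y) + 25)*sin(y)/(cos(y)^2 + cos(y) - 5)^2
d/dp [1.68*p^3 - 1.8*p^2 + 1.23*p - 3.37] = 5.04*p^2 - 3.6*p + 1.23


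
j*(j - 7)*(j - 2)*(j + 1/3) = j^4 - 26*j^3/3 + 11*j^2 + 14*j/3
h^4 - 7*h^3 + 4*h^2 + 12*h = h*(h - 6)*(h - 2)*(h + 1)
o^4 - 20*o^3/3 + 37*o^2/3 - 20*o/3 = o*(o - 4)*(o - 5/3)*(o - 1)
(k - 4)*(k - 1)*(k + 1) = k^3 - 4*k^2 - k + 4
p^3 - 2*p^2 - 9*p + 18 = (p - 3)*(p - 2)*(p + 3)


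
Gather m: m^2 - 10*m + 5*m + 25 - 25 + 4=m^2 - 5*m + 4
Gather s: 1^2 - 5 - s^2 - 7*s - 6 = -s^2 - 7*s - 10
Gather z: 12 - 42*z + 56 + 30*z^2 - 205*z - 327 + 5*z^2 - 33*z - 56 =35*z^2 - 280*z - 315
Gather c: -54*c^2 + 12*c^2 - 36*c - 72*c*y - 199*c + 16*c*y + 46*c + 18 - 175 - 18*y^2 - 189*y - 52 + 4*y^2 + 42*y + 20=-42*c^2 + c*(-56*y - 189) - 14*y^2 - 147*y - 189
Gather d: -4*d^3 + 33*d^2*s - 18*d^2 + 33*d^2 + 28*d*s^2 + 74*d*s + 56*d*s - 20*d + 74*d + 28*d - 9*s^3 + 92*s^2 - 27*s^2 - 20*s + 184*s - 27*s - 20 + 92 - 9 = -4*d^3 + d^2*(33*s + 15) + d*(28*s^2 + 130*s + 82) - 9*s^3 + 65*s^2 + 137*s + 63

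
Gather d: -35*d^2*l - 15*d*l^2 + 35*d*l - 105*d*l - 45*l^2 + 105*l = -35*d^2*l + d*(-15*l^2 - 70*l) - 45*l^2 + 105*l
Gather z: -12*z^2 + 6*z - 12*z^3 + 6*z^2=-12*z^3 - 6*z^2 + 6*z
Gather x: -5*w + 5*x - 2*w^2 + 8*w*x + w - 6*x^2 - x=-2*w^2 - 4*w - 6*x^2 + x*(8*w + 4)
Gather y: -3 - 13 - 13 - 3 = -32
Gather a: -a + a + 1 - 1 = 0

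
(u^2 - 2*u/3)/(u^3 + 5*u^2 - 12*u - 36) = u*(3*u - 2)/(3*(u^3 + 5*u^2 - 12*u - 36))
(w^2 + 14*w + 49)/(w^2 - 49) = (w + 7)/(w - 7)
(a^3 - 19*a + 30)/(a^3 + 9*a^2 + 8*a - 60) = (a - 3)/(a + 6)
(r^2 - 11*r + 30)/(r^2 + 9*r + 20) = (r^2 - 11*r + 30)/(r^2 + 9*r + 20)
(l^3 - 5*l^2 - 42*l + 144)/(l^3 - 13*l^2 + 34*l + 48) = (l^2 + 3*l - 18)/(l^2 - 5*l - 6)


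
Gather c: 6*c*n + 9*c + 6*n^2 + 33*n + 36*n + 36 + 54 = c*(6*n + 9) + 6*n^2 + 69*n + 90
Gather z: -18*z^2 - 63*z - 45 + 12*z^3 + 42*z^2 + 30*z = 12*z^3 + 24*z^2 - 33*z - 45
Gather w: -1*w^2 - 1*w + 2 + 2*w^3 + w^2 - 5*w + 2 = 2*w^3 - 6*w + 4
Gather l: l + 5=l + 5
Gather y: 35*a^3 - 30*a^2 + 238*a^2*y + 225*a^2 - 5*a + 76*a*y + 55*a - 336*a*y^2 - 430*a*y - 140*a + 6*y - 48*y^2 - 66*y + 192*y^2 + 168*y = 35*a^3 + 195*a^2 - 90*a + y^2*(144 - 336*a) + y*(238*a^2 - 354*a + 108)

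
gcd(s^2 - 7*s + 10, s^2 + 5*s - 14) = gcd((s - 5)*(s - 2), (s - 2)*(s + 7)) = s - 2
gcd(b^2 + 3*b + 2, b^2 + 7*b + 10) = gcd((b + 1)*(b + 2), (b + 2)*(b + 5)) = b + 2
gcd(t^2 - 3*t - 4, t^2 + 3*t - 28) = t - 4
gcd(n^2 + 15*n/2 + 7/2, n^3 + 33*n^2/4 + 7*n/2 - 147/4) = n + 7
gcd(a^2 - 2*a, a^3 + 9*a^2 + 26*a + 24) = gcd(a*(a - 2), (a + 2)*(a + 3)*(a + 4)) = 1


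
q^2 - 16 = (q - 4)*(q + 4)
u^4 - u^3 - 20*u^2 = u^2*(u - 5)*(u + 4)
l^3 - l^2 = l^2*(l - 1)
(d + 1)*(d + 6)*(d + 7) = d^3 + 14*d^2 + 55*d + 42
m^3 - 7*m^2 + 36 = (m - 6)*(m - 3)*(m + 2)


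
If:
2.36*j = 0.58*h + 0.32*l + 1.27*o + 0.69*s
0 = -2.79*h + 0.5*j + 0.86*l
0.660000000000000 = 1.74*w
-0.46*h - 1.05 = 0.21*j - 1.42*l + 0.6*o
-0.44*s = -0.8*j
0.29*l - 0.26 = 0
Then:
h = 0.35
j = 0.40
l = 0.90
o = -0.04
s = 0.73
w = 0.38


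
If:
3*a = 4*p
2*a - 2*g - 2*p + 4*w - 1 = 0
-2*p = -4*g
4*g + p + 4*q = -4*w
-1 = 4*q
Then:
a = 0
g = 0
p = 0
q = -1/4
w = 1/4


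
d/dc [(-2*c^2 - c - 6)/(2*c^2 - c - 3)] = (4*c^2 + 36*c - 3)/(4*c^4 - 4*c^3 - 11*c^2 + 6*c + 9)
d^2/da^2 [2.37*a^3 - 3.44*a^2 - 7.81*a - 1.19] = 14.22*a - 6.88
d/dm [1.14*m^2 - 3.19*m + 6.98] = 2.28*m - 3.19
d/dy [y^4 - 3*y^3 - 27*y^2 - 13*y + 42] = 4*y^3 - 9*y^2 - 54*y - 13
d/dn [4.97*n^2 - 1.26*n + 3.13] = 9.94*n - 1.26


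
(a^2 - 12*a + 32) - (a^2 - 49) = 81 - 12*a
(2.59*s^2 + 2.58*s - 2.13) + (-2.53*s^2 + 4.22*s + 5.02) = 0.0600000000000001*s^2 + 6.8*s + 2.89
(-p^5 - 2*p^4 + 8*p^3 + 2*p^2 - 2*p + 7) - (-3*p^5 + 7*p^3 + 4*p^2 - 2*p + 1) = 2*p^5 - 2*p^4 + p^3 - 2*p^2 + 6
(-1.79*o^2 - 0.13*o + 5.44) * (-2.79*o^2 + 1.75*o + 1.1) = 4.9941*o^4 - 2.7698*o^3 - 17.3741*o^2 + 9.377*o + 5.984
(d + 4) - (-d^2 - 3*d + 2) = d^2 + 4*d + 2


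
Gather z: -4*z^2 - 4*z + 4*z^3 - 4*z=4*z^3 - 4*z^2 - 8*z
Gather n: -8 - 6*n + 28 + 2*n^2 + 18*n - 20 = 2*n^2 + 12*n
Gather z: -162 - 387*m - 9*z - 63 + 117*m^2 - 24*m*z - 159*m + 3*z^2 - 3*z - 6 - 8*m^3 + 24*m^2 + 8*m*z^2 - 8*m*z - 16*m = -8*m^3 + 141*m^2 - 562*m + z^2*(8*m + 3) + z*(-32*m - 12) - 231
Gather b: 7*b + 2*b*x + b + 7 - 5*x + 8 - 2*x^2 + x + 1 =b*(2*x + 8) - 2*x^2 - 4*x + 16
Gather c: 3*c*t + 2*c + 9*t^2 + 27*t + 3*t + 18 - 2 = c*(3*t + 2) + 9*t^2 + 30*t + 16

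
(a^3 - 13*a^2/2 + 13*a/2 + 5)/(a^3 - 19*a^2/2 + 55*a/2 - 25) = (2*a + 1)/(2*a - 5)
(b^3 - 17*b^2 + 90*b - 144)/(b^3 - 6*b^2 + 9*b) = (b^2 - 14*b + 48)/(b*(b - 3))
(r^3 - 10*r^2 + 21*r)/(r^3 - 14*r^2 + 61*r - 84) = r/(r - 4)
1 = 1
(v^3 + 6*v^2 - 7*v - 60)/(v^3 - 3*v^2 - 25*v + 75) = (v + 4)/(v - 5)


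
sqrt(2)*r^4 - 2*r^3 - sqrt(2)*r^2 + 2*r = r*(r - 1)*(r - sqrt(2))*(sqrt(2)*r + sqrt(2))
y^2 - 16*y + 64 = (y - 8)^2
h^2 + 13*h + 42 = (h + 6)*(h + 7)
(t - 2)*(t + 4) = t^2 + 2*t - 8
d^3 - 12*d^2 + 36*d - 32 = (d - 8)*(d - 2)^2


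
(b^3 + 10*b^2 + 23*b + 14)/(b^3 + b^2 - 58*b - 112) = (b + 1)/(b - 8)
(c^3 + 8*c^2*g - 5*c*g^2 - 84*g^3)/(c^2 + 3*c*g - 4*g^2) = (c^2 + 4*c*g - 21*g^2)/(c - g)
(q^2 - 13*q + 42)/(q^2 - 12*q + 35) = (q - 6)/(q - 5)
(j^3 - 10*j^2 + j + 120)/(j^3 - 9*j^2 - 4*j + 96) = (j - 5)/(j - 4)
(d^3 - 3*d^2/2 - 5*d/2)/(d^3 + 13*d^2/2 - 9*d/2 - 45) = d*(d + 1)/(d^2 + 9*d + 18)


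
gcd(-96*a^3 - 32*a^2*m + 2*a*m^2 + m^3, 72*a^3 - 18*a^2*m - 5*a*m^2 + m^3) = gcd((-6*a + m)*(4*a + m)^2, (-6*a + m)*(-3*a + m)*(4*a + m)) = 24*a^2 + 2*a*m - m^2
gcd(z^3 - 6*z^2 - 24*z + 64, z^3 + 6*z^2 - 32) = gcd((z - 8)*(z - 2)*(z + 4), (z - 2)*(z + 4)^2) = z^2 + 2*z - 8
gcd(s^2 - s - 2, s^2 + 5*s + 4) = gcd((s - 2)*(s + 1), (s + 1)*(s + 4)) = s + 1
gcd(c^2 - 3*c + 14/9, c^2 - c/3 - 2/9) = c - 2/3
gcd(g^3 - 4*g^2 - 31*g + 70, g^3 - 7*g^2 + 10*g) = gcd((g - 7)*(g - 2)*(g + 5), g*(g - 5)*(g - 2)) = g - 2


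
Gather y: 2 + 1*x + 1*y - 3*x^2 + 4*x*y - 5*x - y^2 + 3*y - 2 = -3*x^2 - 4*x - y^2 + y*(4*x + 4)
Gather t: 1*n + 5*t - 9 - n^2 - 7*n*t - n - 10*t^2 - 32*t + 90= -n^2 - 10*t^2 + t*(-7*n - 27) + 81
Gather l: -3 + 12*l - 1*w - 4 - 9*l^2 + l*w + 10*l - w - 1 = -9*l^2 + l*(w + 22) - 2*w - 8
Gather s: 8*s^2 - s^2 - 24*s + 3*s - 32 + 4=7*s^2 - 21*s - 28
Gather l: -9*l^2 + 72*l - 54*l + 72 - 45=-9*l^2 + 18*l + 27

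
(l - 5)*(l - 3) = l^2 - 8*l + 15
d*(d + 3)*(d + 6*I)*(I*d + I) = I*d^4 - 6*d^3 + 4*I*d^3 - 24*d^2 + 3*I*d^2 - 18*d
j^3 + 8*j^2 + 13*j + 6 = (j + 1)^2*(j + 6)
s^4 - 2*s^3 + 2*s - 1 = (s - 1)^3*(s + 1)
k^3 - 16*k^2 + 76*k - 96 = (k - 8)*(k - 6)*(k - 2)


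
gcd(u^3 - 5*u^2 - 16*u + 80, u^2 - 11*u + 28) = u - 4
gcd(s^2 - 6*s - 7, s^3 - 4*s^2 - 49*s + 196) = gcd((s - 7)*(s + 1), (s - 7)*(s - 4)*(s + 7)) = s - 7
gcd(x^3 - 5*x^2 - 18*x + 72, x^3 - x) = 1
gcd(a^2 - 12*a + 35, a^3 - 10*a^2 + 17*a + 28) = a - 7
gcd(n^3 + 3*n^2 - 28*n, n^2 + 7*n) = n^2 + 7*n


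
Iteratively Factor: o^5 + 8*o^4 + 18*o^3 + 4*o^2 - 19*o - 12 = (o + 4)*(o^4 + 4*o^3 + 2*o^2 - 4*o - 3) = (o + 1)*(o + 4)*(o^3 + 3*o^2 - o - 3) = (o - 1)*(o + 1)*(o + 4)*(o^2 + 4*o + 3) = (o - 1)*(o + 1)^2*(o + 4)*(o + 3)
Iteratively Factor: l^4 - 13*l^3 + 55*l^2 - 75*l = (l - 3)*(l^3 - 10*l^2 + 25*l) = (l - 5)*(l - 3)*(l^2 - 5*l) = l*(l - 5)*(l - 3)*(l - 5)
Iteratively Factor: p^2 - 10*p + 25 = (p - 5)*(p - 5)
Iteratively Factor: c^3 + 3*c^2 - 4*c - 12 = (c + 2)*(c^2 + c - 6) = (c + 2)*(c + 3)*(c - 2)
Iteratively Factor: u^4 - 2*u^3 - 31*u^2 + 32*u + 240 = (u - 5)*(u^3 + 3*u^2 - 16*u - 48) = (u - 5)*(u - 4)*(u^2 + 7*u + 12) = (u - 5)*(u - 4)*(u + 3)*(u + 4)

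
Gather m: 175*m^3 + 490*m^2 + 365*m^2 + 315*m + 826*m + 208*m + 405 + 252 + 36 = 175*m^3 + 855*m^2 + 1349*m + 693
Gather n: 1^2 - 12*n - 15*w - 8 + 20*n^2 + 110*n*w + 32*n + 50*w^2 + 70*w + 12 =20*n^2 + n*(110*w + 20) + 50*w^2 + 55*w + 5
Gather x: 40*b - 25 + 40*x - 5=40*b + 40*x - 30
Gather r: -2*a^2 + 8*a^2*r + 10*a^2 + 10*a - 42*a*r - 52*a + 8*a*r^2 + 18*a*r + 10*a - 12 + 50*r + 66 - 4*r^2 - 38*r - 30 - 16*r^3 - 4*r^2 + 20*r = 8*a^2 - 32*a - 16*r^3 + r^2*(8*a - 8) + r*(8*a^2 - 24*a + 32) + 24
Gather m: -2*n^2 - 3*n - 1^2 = -2*n^2 - 3*n - 1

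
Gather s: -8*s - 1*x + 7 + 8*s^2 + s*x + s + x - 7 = 8*s^2 + s*(x - 7)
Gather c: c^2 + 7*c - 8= c^2 + 7*c - 8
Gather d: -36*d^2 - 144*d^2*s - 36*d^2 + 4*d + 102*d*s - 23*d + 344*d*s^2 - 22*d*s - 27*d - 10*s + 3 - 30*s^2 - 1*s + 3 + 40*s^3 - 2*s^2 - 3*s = d^2*(-144*s - 72) + d*(344*s^2 + 80*s - 46) + 40*s^3 - 32*s^2 - 14*s + 6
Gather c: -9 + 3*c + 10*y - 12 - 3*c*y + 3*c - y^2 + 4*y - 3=c*(6 - 3*y) - y^2 + 14*y - 24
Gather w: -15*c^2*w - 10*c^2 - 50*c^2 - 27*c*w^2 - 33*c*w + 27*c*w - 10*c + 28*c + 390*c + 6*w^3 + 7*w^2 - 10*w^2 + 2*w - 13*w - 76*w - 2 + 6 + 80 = -60*c^2 + 408*c + 6*w^3 + w^2*(-27*c - 3) + w*(-15*c^2 - 6*c - 87) + 84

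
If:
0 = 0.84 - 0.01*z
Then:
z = 84.00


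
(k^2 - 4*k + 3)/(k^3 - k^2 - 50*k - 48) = (-k^2 + 4*k - 3)/(-k^3 + k^2 + 50*k + 48)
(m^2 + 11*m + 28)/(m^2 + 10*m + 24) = (m + 7)/(m + 6)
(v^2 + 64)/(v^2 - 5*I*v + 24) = (v + 8*I)/(v + 3*I)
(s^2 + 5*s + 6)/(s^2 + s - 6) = (s + 2)/(s - 2)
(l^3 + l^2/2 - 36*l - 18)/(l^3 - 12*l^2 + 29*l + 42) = (l^2 + 13*l/2 + 3)/(l^2 - 6*l - 7)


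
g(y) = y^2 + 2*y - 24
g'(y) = 2*y + 2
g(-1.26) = -24.93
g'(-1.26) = -0.52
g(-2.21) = -23.54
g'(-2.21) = -2.42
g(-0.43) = -24.68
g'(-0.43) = 1.14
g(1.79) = -17.22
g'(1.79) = 5.58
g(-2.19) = -23.58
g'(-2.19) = -2.38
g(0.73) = -22.01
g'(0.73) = 3.46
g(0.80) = -21.76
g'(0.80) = 3.60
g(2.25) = -14.44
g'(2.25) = 6.50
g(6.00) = 24.00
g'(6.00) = 14.00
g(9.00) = 75.00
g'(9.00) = 20.00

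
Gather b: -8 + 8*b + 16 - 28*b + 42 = 50 - 20*b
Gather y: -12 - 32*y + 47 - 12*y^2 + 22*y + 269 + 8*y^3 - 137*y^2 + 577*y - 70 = 8*y^3 - 149*y^2 + 567*y + 234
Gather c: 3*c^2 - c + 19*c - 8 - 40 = 3*c^2 + 18*c - 48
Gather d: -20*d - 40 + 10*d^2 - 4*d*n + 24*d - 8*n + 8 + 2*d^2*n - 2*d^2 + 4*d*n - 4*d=d^2*(2*n + 8) - 8*n - 32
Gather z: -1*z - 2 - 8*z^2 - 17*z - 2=-8*z^2 - 18*z - 4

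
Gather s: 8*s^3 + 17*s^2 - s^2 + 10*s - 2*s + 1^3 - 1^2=8*s^3 + 16*s^2 + 8*s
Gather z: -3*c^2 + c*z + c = -3*c^2 + c*z + c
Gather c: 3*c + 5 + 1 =3*c + 6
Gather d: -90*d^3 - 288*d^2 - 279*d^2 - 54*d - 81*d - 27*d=-90*d^3 - 567*d^2 - 162*d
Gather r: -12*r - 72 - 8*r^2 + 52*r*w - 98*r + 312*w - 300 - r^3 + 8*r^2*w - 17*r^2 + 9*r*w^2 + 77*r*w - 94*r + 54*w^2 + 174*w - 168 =-r^3 + r^2*(8*w - 25) + r*(9*w^2 + 129*w - 204) + 54*w^2 + 486*w - 540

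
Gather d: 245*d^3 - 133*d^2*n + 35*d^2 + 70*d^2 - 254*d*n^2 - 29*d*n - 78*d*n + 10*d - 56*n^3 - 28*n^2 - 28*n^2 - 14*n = 245*d^3 + d^2*(105 - 133*n) + d*(-254*n^2 - 107*n + 10) - 56*n^3 - 56*n^2 - 14*n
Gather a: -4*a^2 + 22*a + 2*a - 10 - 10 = -4*a^2 + 24*a - 20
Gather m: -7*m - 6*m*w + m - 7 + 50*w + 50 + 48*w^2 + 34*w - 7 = m*(-6*w - 6) + 48*w^2 + 84*w + 36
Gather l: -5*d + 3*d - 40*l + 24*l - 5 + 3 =-2*d - 16*l - 2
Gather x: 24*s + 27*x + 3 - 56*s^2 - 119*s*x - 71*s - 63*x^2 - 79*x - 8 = -56*s^2 - 47*s - 63*x^2 + x*(-119*s - 52) - 5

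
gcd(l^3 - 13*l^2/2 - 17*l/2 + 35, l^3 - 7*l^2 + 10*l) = l - 2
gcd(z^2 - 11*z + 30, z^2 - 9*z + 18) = z - 6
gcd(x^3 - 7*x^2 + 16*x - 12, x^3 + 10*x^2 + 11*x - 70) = x - 2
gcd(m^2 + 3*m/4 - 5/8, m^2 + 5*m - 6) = 1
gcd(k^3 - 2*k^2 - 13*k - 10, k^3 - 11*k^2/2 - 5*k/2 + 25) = k^2 - 3*k - 10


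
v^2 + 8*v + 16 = (v + 4)^2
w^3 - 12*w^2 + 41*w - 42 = (w - 7)*(w - 3)*(w - 2)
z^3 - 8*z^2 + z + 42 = (z - 7)*(z - 3)*(z + 2)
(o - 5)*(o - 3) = o^2 - 8*o + 15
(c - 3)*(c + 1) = c^2 - 2*c - 3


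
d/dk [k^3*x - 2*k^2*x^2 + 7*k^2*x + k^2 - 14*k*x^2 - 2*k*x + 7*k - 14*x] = 3*k^2*x - 4*k*x^2 + 14*k*x + 2*k - 14*x^2 - 2*x + 7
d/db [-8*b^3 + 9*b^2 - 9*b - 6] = -24*b^2 + 18*b - 9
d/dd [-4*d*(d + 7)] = -8*d - 28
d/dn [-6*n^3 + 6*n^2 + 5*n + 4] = -18*n^2 + 12*n + 5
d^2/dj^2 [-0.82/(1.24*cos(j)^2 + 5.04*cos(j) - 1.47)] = (5.043328*(1 - cos(j)^2)^2 + 15.374016*cos(j)^3 + 29.32976*cos(j)^2 - 24.672816*cos(j) - 49.691344)/(1.24*cos(j)^2 + 5.04*cos(j) - 1.47)^3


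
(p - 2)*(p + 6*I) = p^2 - 2*p + 6*I*p - 12*I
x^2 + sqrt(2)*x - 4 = (x - sqrt(2))*(x + 2*sqrt(2))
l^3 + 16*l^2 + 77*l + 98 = (l + 2)*(l + 7)^2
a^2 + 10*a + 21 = (a + 3)*(a + 7)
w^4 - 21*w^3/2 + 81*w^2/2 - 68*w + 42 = (w - 7/2)*(w - 3)*(w - 2)^2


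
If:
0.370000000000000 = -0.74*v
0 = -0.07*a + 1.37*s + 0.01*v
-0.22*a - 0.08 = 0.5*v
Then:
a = 0.77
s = 0.04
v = -0.50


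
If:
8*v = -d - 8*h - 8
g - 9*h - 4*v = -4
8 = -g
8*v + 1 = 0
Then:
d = -35/9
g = -8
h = -7/18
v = -1/8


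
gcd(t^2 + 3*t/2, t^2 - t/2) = t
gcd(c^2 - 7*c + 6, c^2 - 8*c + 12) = c - 6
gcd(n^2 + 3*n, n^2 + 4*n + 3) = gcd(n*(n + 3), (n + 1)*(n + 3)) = n + 3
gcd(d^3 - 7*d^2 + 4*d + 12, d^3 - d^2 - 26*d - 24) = d^2 - 5*d - 6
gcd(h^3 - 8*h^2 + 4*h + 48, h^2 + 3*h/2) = 1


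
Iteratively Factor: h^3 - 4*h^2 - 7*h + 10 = (h - 1)*(h^2 - 3*h - 10) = (h - 5)*(h - 1)*(h + 2)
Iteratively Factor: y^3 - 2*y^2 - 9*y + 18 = (y - 2)*(y^2 - 9) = (y - 2)*(y + 3)*(y - 3)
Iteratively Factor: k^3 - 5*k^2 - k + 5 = (k - 1)*(k^2 - 4*k - 5) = (k - 1)*(k + 1)*(k - 5)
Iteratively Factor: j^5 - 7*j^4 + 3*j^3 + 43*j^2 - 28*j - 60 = (j + 2)*(j^4 - 9*j^3 + 21*j^2 + j - 30) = (j + 1)*(j + 2)*(j^3 - 10*j^2 + 31*j - 30) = (j - 5)*(j + 1)*(j + 2)*(j^2 - 5*j + 6) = (j - 5)*(j - 3)*(j + 1)*(j + 2)*(j - 2)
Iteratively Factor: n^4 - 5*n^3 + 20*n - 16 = (n - 1)*(n^3 - 4*n^2 - 4*n + 16) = (n - 2)*(n - 1)*(n^2 - 2*n - 8) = (n - 4)*(n - 2)*(n - 1)*(n + 2)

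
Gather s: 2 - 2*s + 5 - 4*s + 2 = 9 - 6*s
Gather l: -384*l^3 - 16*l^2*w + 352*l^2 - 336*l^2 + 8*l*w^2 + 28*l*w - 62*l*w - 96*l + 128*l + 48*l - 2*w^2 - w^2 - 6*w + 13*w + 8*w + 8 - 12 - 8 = -384*l^3 + l^2*(16 - 16*w) + l*(8*w^2 - 34*w + 80) - 3*w^2 + 15*w - 12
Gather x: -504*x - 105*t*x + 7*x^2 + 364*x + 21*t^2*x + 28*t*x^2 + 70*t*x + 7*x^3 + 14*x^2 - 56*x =7*x^3 + x^2*(28*t + 21) + x*(21*t^2 - 35*t - 196)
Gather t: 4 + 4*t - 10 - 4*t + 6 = 0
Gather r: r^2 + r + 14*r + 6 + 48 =r^2 + 15*r + 54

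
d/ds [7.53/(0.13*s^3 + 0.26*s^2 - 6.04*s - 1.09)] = (-2.9367*s^2 - 3.9156*s + 45.4812)/(0.13*s^3 + 0.26*s^2 - 6.04*s - 1.09)^2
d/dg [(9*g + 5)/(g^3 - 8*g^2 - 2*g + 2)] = (-18*g^3 + 57*g^2 + 80*g + 28)/(g^6 - 16*g^5 + 60*g^4 + 36*g^3 - 28*g^2 - 8*g + 4)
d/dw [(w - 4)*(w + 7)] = 2*w + 3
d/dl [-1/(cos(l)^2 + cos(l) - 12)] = -(2*cos(l) + 1)*sin(l)/(cos(l)^2 + cos(l) - 12)^2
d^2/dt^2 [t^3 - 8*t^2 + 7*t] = 6*t - 16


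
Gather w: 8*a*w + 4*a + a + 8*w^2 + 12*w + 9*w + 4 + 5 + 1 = 5*a + 8*w^2 + w*(8*a + 21) + 10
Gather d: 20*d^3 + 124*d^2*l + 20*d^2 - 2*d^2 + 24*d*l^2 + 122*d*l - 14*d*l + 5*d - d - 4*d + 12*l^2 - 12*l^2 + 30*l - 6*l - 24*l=20*d^3 + d^2*(124*l + 18) + d*(24*l^2 + 108*l)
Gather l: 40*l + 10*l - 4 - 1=50*l - 5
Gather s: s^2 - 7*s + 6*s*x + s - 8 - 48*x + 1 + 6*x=s^2 + s*(6*x - 6) - 42*x - 7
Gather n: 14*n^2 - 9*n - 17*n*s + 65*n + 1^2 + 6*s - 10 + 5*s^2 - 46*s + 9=14*n^2 + n*(56 - 17*s) + 5*s^2 - 40*s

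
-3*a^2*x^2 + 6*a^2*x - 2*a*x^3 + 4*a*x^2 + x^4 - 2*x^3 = x*(-3*a + x)*(a + x)*(x - 2)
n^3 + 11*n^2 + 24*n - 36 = (n - 1)*(n + 6)^2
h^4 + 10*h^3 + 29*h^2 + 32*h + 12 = (h + 1)^2*(h + 2)*(h + 6)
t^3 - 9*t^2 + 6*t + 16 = (t - 8)*(t - 2)*(t + 1)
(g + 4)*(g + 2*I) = g^2 + 4*g + 2*I*g + 8*I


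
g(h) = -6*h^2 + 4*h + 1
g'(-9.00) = 112.00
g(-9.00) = -521.00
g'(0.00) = 4.00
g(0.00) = 1.00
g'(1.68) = -16.16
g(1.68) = -9.21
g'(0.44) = -1.28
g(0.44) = 1.60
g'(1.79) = -17.48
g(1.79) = -11.06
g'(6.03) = -68.36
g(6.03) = -193.05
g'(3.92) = -43.04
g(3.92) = -75.52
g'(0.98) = -7.76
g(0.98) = -0.84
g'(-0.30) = 7.60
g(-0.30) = -0.74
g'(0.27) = 0.76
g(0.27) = 1.64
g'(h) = 4 - 12*h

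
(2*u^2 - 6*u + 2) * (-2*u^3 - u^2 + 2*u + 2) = -4*u^5 + 10*u^4 + 6*u^3 - 10*u^2 - 8*u + 4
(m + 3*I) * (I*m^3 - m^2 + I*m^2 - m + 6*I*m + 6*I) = I*m^4 - 4*m^3 + I*m^3 - 4*m^2 + 3*I*m^2 - 18*m + 3*I*m - 18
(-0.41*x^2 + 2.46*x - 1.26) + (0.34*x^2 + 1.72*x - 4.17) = -0.07*x^2 + 4.18*x - 5.43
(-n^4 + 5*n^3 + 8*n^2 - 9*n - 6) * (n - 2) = -n^5 + 7*n^4 - 2*n^3 - 25*n^2 + 12*n + 12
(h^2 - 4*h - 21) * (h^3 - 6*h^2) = h^5 - 10*h^4 + 3*h^3 + 126*h^2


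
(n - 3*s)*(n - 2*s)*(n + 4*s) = n^3 - n^2*s - 14*n*s^2 + 24*s^3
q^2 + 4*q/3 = q*(q + 4/3)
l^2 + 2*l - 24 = (l - 4)*(l + 6)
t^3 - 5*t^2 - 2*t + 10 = (t - 5)*(t - sqrt(2))*(t + sqrt(2))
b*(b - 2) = b^2 - 2*b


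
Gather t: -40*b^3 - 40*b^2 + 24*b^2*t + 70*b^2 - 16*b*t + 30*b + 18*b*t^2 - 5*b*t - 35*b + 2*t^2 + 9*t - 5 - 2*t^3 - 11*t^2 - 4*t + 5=-40*b^3 + 30*b^2 - 5*b - 2*t^3 + t^2*(18*b - 9) + t*(24*b^2 - 21*b + 5)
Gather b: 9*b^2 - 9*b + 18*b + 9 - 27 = 9*b^2 + 9*b - 18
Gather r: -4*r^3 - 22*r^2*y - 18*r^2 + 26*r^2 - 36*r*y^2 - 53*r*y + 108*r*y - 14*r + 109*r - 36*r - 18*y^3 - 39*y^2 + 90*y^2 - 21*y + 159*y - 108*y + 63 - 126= -4*r^3 + r^2*(8 - 22*y) + r*(-36*y^2 + 55*y + 59) - 18*y^3 + 51*y^2 + 30*y - 63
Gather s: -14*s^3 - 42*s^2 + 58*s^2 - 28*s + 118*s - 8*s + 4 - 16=-14*s^3 + 16*s^2 + 82*s - 12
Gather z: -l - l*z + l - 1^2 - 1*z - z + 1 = z*(-l - 2)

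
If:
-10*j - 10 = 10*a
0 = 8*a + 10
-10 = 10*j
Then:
No Solution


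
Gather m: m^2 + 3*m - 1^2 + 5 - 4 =m^2 + 3*m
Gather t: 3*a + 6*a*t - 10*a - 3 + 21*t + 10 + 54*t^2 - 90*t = -7*a + 54*t^2 + t*(6*a - 69) + 7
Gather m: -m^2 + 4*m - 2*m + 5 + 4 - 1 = -m^2 + 2*m + 8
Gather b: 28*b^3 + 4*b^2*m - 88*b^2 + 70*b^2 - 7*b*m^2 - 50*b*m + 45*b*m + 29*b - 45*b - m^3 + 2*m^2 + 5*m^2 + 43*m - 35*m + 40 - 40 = 28*b^3 + b^2*(4*m - 18) + b*(-7*m^2 - 5*m - 16) - m^3 + 7*m^2 + 8*m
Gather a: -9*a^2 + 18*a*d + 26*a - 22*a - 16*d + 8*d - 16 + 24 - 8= -9*a^2 + a*(18*d + 4) - 8*d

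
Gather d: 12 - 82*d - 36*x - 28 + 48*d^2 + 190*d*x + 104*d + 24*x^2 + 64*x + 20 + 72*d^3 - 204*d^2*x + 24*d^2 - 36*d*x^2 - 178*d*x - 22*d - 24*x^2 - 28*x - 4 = 72*d^3 + d^2*(72 - 204*x) + d*(-36*x^2 + 12*x)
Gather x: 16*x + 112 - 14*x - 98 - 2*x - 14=0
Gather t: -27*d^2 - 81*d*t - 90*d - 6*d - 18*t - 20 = -27*d^2 - 96*d + t*(-81*d - 18) - 20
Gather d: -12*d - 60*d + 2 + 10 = 12 - 72*d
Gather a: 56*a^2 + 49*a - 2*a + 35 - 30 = 56*a^2 + 47*a + 5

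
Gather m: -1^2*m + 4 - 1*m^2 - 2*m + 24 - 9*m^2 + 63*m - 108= -10*m^2 + 60*m - 80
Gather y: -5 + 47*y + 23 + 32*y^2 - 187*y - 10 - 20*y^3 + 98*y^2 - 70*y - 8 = -20*y^3 + 130*y^2 - 210*y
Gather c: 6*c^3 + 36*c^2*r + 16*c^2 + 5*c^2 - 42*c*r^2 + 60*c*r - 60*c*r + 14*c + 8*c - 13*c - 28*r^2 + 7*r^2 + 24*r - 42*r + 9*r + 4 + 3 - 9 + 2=6*c^3 + c^2*(36*r + 21) + c*(9 - 42*r^2) - 21*r^2 - 9*r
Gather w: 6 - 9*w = 6 - 9*w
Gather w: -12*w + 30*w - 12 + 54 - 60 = 18*w - 18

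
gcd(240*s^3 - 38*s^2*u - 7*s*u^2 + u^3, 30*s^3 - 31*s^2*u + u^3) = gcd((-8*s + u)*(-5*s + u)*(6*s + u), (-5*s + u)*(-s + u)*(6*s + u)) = 30*s^2 - s*u - u^2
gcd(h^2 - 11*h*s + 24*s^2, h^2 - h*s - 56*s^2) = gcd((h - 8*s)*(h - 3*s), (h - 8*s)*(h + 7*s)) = -h + 8*s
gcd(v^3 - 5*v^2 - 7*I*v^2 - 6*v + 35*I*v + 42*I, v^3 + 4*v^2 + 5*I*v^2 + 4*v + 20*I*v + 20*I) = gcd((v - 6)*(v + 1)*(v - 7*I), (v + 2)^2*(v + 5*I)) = 1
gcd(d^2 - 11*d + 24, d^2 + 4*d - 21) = d - 3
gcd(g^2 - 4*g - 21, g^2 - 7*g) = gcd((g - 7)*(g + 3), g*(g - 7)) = g - 7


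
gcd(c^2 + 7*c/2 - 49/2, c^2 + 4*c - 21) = c + 7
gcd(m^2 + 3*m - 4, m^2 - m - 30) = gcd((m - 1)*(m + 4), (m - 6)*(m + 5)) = 1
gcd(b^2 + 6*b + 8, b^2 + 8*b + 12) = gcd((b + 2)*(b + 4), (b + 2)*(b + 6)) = b + 2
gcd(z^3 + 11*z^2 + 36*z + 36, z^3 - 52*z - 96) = z^2 + 8*z + 12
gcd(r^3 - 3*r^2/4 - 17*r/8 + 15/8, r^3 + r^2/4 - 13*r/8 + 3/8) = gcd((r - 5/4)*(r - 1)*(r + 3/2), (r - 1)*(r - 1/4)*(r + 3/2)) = r^2 + r/2 - 3/2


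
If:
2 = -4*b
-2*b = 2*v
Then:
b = -1/2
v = 1/2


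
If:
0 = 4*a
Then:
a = 0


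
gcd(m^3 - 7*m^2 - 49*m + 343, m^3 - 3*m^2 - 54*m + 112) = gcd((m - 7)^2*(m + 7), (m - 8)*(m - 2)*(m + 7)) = m + 7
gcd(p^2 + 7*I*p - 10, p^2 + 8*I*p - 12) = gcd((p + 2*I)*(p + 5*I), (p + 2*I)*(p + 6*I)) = p + 2*I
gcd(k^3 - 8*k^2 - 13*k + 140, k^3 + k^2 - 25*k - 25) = k - 5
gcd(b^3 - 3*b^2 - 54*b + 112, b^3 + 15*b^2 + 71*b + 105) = b + 7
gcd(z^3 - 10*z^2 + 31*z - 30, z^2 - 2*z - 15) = z - 5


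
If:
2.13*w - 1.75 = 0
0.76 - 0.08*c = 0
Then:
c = 9.50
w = 0.82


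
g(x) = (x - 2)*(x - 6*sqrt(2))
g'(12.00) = 13.51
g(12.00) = 35.15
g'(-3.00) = -16.49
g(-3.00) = 57.43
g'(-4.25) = -18.99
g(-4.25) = 79.60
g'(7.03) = 3.57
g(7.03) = -7.32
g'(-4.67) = -19.83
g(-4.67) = 87.75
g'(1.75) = -6.99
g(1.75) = 1.68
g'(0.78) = -8.93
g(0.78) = 9.40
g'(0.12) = -10.25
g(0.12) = 15.73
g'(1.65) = -7.19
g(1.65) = 2.39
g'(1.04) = -8.41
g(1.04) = 7.15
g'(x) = 2*x - 6*sqrt(2) - 2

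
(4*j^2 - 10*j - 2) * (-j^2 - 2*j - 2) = -4*j^4 + 2*j^3 + 14*j^2 + 24*j + 4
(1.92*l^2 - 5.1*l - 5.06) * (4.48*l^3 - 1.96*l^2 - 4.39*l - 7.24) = 8.6016*l^5 - 26.6112*l^4 - 21.1016*l^3 + 18.4058*l^2 + 59.1374*l + 36.6344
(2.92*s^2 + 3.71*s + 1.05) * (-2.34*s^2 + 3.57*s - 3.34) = -6.8328*s^4 + 1.743*s^3 + 1.0349*s^2 - 8.6429*s - 3.507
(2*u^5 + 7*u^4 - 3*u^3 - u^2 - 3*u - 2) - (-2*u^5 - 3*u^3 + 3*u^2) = 4*u^5 + 7*u^4 - 4*u^2 - 3*u - 2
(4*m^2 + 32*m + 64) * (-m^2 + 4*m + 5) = -4*m^4 - 16*m^3 + 84*m^2 + 416*m + 320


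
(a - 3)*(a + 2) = a^2 - a - 6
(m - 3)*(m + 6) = m^2 + 3*m - 18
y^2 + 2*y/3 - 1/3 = (y - 1/3)*(y + 1)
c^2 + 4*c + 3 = (c + 1)*(c + 3)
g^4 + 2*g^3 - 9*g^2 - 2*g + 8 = (g - 2)*(g - 1)*(g + 1)*(g + 4)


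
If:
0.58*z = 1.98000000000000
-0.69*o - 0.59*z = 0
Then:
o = -2.92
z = 3.41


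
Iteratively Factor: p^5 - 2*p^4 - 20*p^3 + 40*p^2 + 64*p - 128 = (p + 4)*(p^4 - 6*p^3 + 4*p^2 + 24*p - 32) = (p - 4)*(p + 4)*(p^3 - 2*p^2 - 4*p + 8) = (p - 4)*(p - 2)*(p + 4)*(p^2 - 4) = (p - 4)*(p - 2)^2*(p + 4)*(p + 2)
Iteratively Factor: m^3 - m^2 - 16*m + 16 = (m - 1)*(m^2 - 16) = (m - 4)*(m - 1)*(m + 4)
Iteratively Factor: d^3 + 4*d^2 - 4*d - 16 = (d - 2)*(d^2 + 6*d + 8) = (d - 2)*(d + 2)*(d + 4)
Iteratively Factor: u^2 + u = (u)*(u + 1)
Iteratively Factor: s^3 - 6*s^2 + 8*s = (s - 4)*(s^2 - 2*s) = s*(s - 4)*(s - 2)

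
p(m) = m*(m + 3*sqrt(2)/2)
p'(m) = 2*m + 3*sqrt(2)/2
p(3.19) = 16.94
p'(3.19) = 8.50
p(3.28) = 17.72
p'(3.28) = 8.68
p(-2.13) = 0.02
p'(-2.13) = -2.14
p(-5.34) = 17.19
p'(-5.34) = -8.56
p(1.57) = 5.80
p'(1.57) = 5.26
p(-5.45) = 18.14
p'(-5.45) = -8.78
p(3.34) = 18.24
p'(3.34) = 8.80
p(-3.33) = 4.02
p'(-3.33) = -4.54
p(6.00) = 48.73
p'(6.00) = 14.12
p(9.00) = 100.09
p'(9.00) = 20.12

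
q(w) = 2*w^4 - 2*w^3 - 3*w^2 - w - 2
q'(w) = 8*w^3 - 6*w^2 - 6*w - 1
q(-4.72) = 1138.85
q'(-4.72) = -947.58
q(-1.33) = 4.99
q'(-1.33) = -22.45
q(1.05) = -6.24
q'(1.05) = -4.65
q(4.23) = 429.03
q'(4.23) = 471.76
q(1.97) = -0.78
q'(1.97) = 25.06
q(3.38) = 144.15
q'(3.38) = 219.09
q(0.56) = -3.66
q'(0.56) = -4.84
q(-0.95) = -0.41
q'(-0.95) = -7.57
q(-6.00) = 2920.00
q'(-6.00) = -1909.00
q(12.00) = 37570.00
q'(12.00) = 12887.00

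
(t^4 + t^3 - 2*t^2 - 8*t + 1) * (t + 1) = t^5 + 2*t^4 - t^3 - 10*t^2 - 7*t + 1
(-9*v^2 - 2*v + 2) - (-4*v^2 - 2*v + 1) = 1 - 5*v^2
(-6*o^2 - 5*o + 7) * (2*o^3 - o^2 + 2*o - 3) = -12*o^5 - 4*o^4 + 7*o^3 + o^2 + 29*o - 21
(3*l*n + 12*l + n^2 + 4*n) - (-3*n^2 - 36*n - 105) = 3*l*n + 12*l + 4*n^2 + 40*n + 105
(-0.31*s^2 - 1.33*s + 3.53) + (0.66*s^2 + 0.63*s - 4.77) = 0.35*s^2 - 0.7*s - 1.24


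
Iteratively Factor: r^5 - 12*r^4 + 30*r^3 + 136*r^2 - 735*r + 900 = (r - 5)*(r^4 - 7*r^3 - 5*r^2 + 111*r - 180) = (r - 5)*(r - 3)*(r^3 - 4*r^2 - 17*r + 60) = (r - 5)*(r - 3)^2*(r^2 - r - 20) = (r - 5)*(r - 3)^2*(r + 4)*(r - 5)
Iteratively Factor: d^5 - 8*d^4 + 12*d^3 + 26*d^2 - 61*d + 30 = (d - 1)*(d^4 - 7*d^3 + 5*d^2 + 31*d - 30) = (d - 1)^2*(d^3 - 6*d^2 - d + 30) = (d - 5)*(d - 1)^2*(d^2 - d - 6) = (d - 5)*(d - 1)^2*(d + 2)*(d - 3)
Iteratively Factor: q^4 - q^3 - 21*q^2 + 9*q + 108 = (q + 3)*(q^3 - 4*q^2 - 9*q + 36) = (q - 4)*(q + 3)*(q^2 - 9) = (q - 4)*(q - 3)*(q + 3)*(q + 3)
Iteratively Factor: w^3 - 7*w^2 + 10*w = (w)*(w^2 - 7*w + 10) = w*(w - 5)*(w - 2)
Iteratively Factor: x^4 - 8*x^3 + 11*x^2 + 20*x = (x + 1)*(x^3 - 9*x^2 + 20*x) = x*(x + 1)*(x^2 - 9*x + 20) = x*(x - 5)*(x + 1)*(x - 4)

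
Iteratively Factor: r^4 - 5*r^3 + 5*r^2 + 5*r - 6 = (r - 3)*(r^3 - 2*r^2 - r + 2) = (r - 3)*(r - 1)*(r^2 - r - 2) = (r - 3)*(r - 1)*(r + 1)*(r - 2)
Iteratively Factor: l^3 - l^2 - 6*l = (l + 2)*(l^2 - 3*l) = (l - 3)*(l + 2)*(l)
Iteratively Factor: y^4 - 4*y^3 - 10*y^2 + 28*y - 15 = (y - 1)*(y^3 - 3*y^2 - 13*y + 15) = (y - 5)*(y - 1)*(y^2 + 2*y - 3) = (y - 5)*(y - 1)^2*(y + 3)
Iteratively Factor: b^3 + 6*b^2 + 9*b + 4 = (b + 4)*(b^2 + 2*b + 1) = (b + 1)*(b + 4)*(b + 1)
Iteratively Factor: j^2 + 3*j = (j)*(j + 3)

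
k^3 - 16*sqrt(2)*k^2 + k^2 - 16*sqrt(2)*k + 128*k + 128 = (k + 1)*(k - 8*sqrt(2))^2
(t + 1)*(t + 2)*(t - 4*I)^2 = t^4 + 3*t^3 - 8*I*t^3 - 14*t^2 - 24*I*t^2 - 48*t - 16*I*t - 32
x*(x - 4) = x^2 - 4*x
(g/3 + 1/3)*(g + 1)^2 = g^3/3 + g^2 + g + 1/3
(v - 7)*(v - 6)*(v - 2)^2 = v^4 - 17*v^3 + 98*v^2 - 220*v + 168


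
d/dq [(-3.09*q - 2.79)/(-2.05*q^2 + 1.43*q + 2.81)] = (6.3345*q^2 - 4.4187*q - (3.09*q + 2.79)*(4.1*q - 1.43) - 8.6829)/(-2.05*q^2 + 1.43*q + 2.81)^2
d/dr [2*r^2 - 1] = 4*r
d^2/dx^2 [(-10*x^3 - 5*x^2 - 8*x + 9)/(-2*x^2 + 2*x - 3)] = 2*(32*x^3 - 378*x^2 + 234*x + 111)/(8*x^6 - 24*x^5 + 60*x^4 - 80*x^3 + 90*x^2 - 54*x + 27)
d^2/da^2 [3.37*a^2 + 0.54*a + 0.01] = 6.74000000000000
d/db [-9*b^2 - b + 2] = -18*b - 1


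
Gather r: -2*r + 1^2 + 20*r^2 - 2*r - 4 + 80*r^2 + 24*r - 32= 100*r^2 + 20*r - 35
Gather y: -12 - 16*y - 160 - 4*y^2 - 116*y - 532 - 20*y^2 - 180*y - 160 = -24*y^2 - 312*y - 864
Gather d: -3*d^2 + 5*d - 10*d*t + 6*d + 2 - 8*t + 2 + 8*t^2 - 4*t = -3*d^2 + d*(11 - 10*t) + 8*t^2 - 12*t + 4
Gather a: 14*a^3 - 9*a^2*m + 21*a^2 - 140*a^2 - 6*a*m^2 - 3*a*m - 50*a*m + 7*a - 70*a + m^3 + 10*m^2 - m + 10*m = 14*a^3 + a^2*(-9*m - 119) + a*(-6*m^2 - 53*m - 63) + m^3 + 10*m^2 + 9*m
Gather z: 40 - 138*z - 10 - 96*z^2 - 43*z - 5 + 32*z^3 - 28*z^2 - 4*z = 32*z^3 - 124*z^2 - 185*z + 25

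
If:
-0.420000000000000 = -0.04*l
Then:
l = 10.50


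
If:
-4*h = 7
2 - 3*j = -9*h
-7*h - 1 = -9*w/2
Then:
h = -7/4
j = -55/12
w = -5/2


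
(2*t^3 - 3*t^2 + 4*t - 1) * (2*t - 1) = 4*t^4 - 8*t^3 + 11*t^2 - 6*t + 1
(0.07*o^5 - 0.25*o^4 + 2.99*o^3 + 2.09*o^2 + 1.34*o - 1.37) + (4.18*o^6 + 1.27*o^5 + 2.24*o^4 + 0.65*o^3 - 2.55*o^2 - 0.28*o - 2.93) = 4.18*o^6 + 1.34*o^5 + 1.99*o^4 + 3.64*o^3 - 0.46*o^2 + 1.06*o - 4.3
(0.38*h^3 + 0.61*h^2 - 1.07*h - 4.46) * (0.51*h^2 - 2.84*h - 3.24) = 0.1938*h^5 - 0.7681*h^4 - 3.5093*h^3 - 1.2122*h^2 + 16.1332*h + 14.4504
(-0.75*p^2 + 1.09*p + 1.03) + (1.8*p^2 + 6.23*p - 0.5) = 1.05*p^2 + 7.32*p + 0.53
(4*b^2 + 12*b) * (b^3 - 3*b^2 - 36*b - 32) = 4*b^5 - 180*b^3 - 560*b^2 - 384*b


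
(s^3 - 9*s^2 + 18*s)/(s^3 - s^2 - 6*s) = (s - 6)/(s + 2)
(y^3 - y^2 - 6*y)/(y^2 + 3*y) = (y^2 - y - 6)/(y + 3)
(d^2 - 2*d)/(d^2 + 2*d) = (d - 2)/(d + 2)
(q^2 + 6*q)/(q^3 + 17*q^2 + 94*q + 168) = q/(q^2 + 11*q + 28)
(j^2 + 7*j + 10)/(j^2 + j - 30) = (j^2 + 7*j + 10)/(j^2 + j - 30)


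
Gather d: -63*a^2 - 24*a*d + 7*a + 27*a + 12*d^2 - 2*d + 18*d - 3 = -63*a^2 + 34*a + 12*d^2 + d*(16 - 24*a) - 3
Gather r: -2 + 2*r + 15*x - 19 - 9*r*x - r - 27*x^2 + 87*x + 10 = r*(1 - 9*x) - 27*x^2 + 102*x - 11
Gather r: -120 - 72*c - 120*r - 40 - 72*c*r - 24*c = -96*c + r*(-72*c - 120) - 160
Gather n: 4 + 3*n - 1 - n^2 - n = -n^2 + 2*n + 3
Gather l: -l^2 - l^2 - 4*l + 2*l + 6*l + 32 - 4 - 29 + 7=-2*l^2 + 4*l + 6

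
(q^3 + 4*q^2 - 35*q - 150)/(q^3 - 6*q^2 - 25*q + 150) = (q + 5)/(q - 5)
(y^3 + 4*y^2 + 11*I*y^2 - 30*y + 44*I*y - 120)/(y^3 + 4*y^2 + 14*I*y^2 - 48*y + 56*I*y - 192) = (y + 5*I)/(y + 8*I)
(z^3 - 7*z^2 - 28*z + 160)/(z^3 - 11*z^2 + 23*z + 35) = (z^3 - 7*z^2 - 28*z + 160)/(z^3 - 11*z^2 + 23*z + 35)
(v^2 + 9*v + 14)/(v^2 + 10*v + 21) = (v + 2)/(v + 3)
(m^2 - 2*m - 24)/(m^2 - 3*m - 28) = (m - 6)/(m - 7)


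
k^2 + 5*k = k*(k + 5)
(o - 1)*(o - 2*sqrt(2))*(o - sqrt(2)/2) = o^3 - 5*sqrt(2)*o^2/2 - o^2 + 2*o + 5*sqrt(2)*o/2 - 2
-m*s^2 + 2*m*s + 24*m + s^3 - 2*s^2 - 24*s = (-m + s)*(s - 6)*(s + 4)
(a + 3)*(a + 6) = a^2 + 9*a + 18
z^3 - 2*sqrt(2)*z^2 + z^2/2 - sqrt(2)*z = z*(z + 1/2)*(z - 2*sqrt(2))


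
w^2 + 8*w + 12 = (w + 2)*(w + 6)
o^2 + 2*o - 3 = (o - 1)*(o + 3)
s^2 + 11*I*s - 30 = (s + 5*I)*(s + 6*I)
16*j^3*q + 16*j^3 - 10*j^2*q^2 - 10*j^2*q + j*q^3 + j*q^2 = (-8*j + q)*(-2*j + q)*(j*q + j)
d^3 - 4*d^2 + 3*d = d*(d - 3)*(d - 1)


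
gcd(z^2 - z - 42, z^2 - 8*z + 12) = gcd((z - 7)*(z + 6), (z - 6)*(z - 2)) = 1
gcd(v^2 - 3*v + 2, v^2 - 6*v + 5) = v - 1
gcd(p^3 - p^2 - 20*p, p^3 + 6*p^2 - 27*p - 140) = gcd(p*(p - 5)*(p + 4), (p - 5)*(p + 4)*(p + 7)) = p^2 - p - 20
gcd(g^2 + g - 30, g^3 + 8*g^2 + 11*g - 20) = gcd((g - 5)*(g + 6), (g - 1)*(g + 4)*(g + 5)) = 1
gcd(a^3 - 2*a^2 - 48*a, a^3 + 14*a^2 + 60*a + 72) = a + 6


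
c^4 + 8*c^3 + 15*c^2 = c^2*(c + 3)*(c + 5)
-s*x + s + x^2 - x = (-s + x)*(x - 1)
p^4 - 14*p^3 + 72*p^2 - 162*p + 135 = (p - 5)*(p - 3)^3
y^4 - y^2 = y^2*(y - 1)*(y + 1)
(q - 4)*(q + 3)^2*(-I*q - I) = -I*q^4 - 3*I*q^3 + 13*I*q^2 + 51*I*q + 36*I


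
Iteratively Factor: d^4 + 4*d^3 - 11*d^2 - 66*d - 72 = (d - 4)*(d^3 + 8*d^2 + 21*d + 18) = (d - 4)*(d + 3)*(d^2 + 5*d + 6) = (d - 4)*(d + 2)*(d + 3)*(d + 3)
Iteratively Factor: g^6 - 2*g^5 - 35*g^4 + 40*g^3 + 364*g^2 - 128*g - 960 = (g + 4)*(g^5 - 6*g^4 - 11*g^3 + 84*g^2 + 28*g - 240) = (g - 2)*(g + 4)*(g^4 - 4*g^3 - 19*g^2 + 46*g + 120) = (g - 2)*(g + 2)*(g + 4)*(g^3 - 6*g^2 - 7*g + 60) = (g - 5)*(g - 2)*(g + 2)*(g + 4)*(g^2 - g - 12) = (g - 5)*(g - 4)*(g - 2)*(g + 2)*(g + 4)*(g + 3)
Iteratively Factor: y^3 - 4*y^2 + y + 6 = (y - 3)*(y^2 - y - 2) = (y - 3)*(y - 2)*(y + 1)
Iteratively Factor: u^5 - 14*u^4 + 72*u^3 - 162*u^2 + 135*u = (u)*(u^4 - 14*u^3 + 72*u^2 - 162*u + 135) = u*(u - 5)*(u^3 - 9*u^2 + 27*u - 27) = u*(u - 5)*(u - 3)*(u^2 - 6*u + 9) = u*(u - 5)*(u - 3)^2*(u - 3)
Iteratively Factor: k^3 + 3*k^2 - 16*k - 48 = (k + 4)*(k^2 - k - 12) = (k + 3)*(k + 4)*(k - 4)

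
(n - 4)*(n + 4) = n^2 - 16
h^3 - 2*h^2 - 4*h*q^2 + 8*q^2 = (h - 2)*(h - 2*q)*(h + 2*q)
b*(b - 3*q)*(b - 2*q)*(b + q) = b^4 - 4*b^3*q + b^2*q^2 + 6*b*q^3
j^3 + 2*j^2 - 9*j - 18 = (j - 3)*(j + 2)*(j + 3)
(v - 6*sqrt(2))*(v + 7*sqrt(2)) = v^2 + sqrt(2)*v - 84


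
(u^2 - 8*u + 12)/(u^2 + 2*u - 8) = (u - 6)/(u + 4)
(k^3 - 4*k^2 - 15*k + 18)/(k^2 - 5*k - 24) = (k^2 - 7*k + 6)/(k - 8)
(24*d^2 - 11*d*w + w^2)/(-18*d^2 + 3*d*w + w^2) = (-8*d + w)/(6*d + w)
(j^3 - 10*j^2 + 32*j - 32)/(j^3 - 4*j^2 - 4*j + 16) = (j - 4)/(j + 2)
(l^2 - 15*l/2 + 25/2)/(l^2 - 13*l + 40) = (l - 5/2)/(l - 8)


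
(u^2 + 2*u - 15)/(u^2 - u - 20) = (-u^2 - 2*u + 15)/(-u^2 + u + 20)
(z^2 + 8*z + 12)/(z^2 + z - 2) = (z + 6)/(z - 1)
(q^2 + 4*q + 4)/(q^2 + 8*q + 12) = (q + 2)/(q + 6)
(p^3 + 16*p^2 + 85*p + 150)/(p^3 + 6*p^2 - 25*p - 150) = (p + 5)/(p - 5)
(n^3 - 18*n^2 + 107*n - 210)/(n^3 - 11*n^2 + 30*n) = (n - 7)/n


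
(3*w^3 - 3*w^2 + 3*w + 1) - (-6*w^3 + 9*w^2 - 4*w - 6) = 9*w^3 - 12*w^2 + 7*w + 7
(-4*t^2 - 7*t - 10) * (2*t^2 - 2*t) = -8*t^4 - 6*t^3 - 6*t^2 + 20*t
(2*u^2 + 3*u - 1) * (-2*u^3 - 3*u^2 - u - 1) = -4*u^5 - 12*u^4 - 9*u^3 - 2*u^2 - 2*u + 1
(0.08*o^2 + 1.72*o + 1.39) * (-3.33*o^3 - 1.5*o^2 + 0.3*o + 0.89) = -0.2664*o^5 - 5.8476*o^4 - 7.1847*o^3 - 1.4978*o^2 + 1.9478*o + 1.2371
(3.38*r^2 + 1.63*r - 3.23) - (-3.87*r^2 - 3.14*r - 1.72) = 7.25*r^2 + 4.77*r - 1.51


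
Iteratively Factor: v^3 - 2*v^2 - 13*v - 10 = (v + 1)*(v^2 - 3*v - 10) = (v - 5)*(v + 1)*(v + 2)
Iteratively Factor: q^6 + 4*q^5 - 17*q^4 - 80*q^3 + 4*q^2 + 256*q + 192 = (q + 3)*(q^5 + q^4 - 20*q^3 - 20*q^2 + 64*q + 64) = (q + 3)*(q + 4)*(q^4 - 3*q^3 - 8*q^2 + 12*q + 16) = (q + 2)*(q + 3)*(q + 4)*(q^3 - 5*q^2 + 2*q + 8) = (q - 4)*(q + 2)*(q + 3)*(q + 4)*(q^2 - q - 2) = (q - 4)*(q + 1)*(q + 2)*(q + 3)*(q + 4)*(q - 2)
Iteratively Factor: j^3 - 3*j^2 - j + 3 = (j - 1)*(j^2 - 2*j - 3) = (j - 3)*(j - 1)*(j + 1)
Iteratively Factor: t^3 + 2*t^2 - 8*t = (t)*(t^2 + 2*t - 8) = t*(t + 4)*(t - 2)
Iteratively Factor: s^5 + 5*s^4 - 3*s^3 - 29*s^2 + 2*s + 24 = (s - 2)*(s^4 + 7*s^3 + 11*s^2 - 7*s - 12) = (s - 2)*(s + 1)*(s^3 + 6*s^2 + 5*s - 12) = (s - 2)*(s - 1)*(s + 1)*(s^2 + 7*s + 12) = (s - 2)*(s - 1)*(s + 1)*(s + 4)*(s + 3)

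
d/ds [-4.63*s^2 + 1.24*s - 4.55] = 1.24 - 9.26*s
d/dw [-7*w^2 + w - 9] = 1 - 14*w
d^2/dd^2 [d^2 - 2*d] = 2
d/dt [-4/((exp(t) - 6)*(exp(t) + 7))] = (8*exp(t) + 4)*exp(t)/((exp(t) - 6)^2*(exp(t) + 7)^2)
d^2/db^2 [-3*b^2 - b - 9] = -6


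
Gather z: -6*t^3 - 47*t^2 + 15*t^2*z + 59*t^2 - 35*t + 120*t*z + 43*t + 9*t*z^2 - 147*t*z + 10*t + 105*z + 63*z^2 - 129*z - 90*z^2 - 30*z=-6*t^3 + 12*t^2 + 18*t + z^2*(9*t - 27) + z*(15*t^2 - 27*t - 54)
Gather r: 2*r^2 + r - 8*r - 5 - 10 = 2*r^2 - 7*r - 15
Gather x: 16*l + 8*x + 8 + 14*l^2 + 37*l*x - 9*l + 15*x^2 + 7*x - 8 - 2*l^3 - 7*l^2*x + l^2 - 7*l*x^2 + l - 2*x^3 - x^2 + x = -2*l^3 + 15*l^2 + 8*l - 2*x^3 + x^2*(14 - 7*l) + x*(-7*l^2 + 37*l + 16)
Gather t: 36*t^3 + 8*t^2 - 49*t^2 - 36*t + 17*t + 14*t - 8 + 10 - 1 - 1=36*t^3 - 41*t^2 - 5*t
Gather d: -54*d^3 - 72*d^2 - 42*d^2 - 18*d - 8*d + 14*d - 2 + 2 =-54*d^3 - 114*d^2 - 12*d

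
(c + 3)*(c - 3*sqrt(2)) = c^2 - 3*sqrt(2)*c + 3*c - 9*sqrt(2)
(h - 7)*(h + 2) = h^2 - 5*h - 14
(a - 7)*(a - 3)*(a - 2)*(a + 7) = a^4 - 5*a^3 - 43*a^2 + 245*a - 294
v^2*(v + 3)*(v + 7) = v^4 + 10*v^3 + 21*v^2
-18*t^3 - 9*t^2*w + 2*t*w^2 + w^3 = (-3*t + w)*(2*t + w)*(3*t + w)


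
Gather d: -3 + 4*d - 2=4*d - 5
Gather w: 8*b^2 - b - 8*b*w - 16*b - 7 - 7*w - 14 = 8*b^2 - 17*b + w*(-8*b - 7) - 21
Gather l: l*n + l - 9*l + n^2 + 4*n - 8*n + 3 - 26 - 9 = l*(n - 8) + n^2 - 4*n - 32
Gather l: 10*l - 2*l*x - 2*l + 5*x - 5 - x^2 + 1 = l*(8 - 2*x) - x^2 + 5*x - 4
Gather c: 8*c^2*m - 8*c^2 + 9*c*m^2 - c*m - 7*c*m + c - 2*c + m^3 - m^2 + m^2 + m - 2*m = c^2*(8*m - 8) + c*(9*m^2 - 8*m - 1) + m^3 - m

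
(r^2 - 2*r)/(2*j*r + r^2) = (r - 2)/(2*j + r)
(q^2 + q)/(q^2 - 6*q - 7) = q/(q - 7)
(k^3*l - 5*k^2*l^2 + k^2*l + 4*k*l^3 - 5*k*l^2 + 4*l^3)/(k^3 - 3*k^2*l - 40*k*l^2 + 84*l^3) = l*(k^3 - 5*k^2*l + k^2 + 4*k*l^2 - 5*k*l + 4*l^2)/(k^3 - 3*k^2*l - 40*k*l^2 + 84*l^3)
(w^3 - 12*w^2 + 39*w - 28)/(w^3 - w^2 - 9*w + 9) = (w^2 - 11*w + 28)/(w^2 - 9)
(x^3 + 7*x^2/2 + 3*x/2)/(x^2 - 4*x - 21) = x*(2*x + 1)/(2*(x - 7))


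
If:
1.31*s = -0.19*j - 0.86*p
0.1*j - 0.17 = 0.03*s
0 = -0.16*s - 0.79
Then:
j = 0.22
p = 7.47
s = -4.94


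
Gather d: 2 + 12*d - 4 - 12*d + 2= 0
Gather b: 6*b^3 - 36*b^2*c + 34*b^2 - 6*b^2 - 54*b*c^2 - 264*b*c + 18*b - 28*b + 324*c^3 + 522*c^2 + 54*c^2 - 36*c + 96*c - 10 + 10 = 6*b^3 + b^2*(28 - 36*c) + b*(-54*c^2 - 264*c - 10) + 324*c^3 + 576*c^2 + 60*c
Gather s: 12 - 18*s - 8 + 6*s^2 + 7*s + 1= 6*s^2 - 11*s + 5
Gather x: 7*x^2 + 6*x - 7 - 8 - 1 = 7*x^2 + 6*x - 16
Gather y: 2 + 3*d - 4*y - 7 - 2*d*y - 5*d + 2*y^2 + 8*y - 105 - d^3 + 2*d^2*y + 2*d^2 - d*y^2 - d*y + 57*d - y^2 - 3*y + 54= -d^3 + 2*d^2 + 55*d + y^2*(1 - d) + y*(2*d^2 - 3*d + 1) - 56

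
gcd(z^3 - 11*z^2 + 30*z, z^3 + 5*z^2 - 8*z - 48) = 1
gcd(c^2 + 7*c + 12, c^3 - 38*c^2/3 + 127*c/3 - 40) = 1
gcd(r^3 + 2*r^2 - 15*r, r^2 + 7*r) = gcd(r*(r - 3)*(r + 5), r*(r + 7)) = r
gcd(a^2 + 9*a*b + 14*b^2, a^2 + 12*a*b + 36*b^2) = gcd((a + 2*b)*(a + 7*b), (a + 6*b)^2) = 1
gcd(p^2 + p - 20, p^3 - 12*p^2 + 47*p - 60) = p - 4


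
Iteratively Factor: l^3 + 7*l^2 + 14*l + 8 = (l + 2)*(l^2 + 5*l + 4) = (l + 1)*(l + 2)*(l + 4)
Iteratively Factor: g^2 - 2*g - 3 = (g - 3)*(g + 1)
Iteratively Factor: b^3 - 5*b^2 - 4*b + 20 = (b - 5)*(b^2 - 4) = (b - 5)*(b - 2)*(b + 2)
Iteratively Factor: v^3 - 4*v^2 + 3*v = (v)*(v^2 - 4*v + 3) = v*(v - 3)*(v - 1)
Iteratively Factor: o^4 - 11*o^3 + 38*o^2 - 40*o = (o - 4)*(o^3 - 7*o^2 + 10*o) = (o - 5)*(o - 4)*(o^2 - 2*o) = (o - 5)*(o - 4)*(o - 2)*(o)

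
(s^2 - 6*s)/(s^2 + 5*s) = (s - 6)/(s + 5)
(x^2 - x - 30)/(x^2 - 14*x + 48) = (x + 5)/(x - 8)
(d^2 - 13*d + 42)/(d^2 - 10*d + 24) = (d - 7)/(d - 4)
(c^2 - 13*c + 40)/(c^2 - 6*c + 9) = (c^2 - 13*c + 40)/(c^2 - 6*c + 9)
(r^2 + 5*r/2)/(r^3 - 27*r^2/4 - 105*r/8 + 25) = 4*r/(4*r^2 - 37*r + 40)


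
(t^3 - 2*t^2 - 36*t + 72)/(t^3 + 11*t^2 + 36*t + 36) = (t^2 - 8*t + 12)/(t^2 + 5*t + 6)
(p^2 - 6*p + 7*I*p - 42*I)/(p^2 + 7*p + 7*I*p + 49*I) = (p - 6)/(p + 7)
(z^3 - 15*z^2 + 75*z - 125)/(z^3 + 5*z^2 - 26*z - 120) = (z^2 - 10*z + 25)/(z^2 + 10*z + 24)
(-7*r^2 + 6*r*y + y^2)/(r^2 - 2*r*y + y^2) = (7*r + y)/(-r + y)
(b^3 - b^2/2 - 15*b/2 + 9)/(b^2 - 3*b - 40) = (-2*b^3 + b^2 + 15*b - 18)/(2*(-b^2 + 3*b + 40))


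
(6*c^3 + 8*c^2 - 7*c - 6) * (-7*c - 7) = -42*c^4 - 98*c^3 - 7*c^2 + 91*c + 42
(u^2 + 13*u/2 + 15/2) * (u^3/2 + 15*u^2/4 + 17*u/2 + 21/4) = u^5/2 + 7*u^4 + 293*u^3/8 + 709*u^2/8 + 783*u/8 + 315/8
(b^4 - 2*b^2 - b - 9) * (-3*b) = -3*b^5 + 6*b^3 + 3*b^2 + 27*b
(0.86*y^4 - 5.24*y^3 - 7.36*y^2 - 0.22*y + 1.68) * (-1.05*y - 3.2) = -0.903*y^5 + 2.75*y^4 + 24.496*y^3 + 23.783*y^2 - 1.06*y - 5.376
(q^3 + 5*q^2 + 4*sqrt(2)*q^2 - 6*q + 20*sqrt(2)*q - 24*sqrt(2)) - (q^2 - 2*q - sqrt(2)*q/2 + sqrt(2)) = q^3 + 4*q^2 + 4*sqrt(2)*q^2 - 4*q + 41*sqrt(2)*q/2 - 25*sqrt(2)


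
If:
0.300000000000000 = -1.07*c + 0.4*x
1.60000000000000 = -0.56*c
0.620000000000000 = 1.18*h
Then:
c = -2.86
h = 0.53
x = -6.89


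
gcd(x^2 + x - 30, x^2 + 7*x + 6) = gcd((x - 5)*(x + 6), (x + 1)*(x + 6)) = x + 6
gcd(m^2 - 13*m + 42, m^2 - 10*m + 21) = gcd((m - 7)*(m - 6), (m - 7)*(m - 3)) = m - 7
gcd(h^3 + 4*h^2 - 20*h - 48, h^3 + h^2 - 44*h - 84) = h^2 + 8*h + 12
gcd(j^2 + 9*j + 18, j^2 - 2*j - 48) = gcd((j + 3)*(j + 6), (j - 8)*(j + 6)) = j + 6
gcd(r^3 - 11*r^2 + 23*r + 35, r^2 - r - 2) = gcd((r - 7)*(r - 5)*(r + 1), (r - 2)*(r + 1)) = r + 1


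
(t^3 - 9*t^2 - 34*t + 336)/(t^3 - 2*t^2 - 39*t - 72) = (t^2 - t - 42)/(t^2 + 6*t + 9)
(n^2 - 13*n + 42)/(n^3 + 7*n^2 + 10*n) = (n^2 - 13*n + 42)/(n*(n^2 + 7*n + 10))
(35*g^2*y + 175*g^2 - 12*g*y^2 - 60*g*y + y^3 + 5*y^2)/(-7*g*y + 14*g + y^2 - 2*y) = (-5*g*y - 25*g + y^2 + 5*y)/(y - 2)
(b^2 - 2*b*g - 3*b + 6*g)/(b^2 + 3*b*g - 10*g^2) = (b - 3)/(b + 5*g)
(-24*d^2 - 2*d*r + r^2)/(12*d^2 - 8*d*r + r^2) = (4*d + r)/(-2*d + r)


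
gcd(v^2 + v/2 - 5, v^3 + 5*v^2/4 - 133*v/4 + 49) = 1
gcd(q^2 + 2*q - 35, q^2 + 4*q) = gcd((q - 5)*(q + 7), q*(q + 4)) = 1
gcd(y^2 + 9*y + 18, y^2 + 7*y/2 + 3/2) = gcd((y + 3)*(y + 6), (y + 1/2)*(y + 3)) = y + 3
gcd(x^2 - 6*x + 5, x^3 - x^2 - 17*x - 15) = x - 5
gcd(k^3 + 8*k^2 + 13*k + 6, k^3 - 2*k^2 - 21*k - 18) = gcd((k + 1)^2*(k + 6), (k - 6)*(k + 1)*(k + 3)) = k + 1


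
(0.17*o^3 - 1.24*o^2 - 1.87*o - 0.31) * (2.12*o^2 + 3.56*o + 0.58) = 0.3604*o^5 - 2.0236*o^4 - 8.2802*o^3 - 8.0336*o^2 - 2.1882*o - 0.1798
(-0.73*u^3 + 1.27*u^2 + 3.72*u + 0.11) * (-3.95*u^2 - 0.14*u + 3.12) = 2.8835*u^5 - 4.9143*u^4 - 17.1494*u^3 + 3.0071*u^2 + 11.591*u + 0.3432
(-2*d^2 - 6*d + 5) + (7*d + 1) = -2*d^2 + d + 6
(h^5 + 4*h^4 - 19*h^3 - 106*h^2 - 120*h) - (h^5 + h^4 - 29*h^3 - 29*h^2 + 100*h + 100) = 3*h^4 + 10*h^3 - 77*h^2 - 220*h - 100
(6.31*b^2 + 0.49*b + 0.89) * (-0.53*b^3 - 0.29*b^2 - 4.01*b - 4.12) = -3.3443*b^5 - 2.0896*b^4 - 25.9169*b^3 - 28.2202*b^2 - 5.5877*b - 3.6668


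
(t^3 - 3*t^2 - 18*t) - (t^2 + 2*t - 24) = t^3 - 4*t^2 - 20*t + 24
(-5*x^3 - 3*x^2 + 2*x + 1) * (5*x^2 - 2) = -25*x^5 - 15*x^4 + 20*x^3 + 11*x^2 - 4*x - 2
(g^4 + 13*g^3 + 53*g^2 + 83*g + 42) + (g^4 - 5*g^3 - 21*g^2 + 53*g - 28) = 2*g^4 + 8*g^3 + 32*g^2 + 136*g + 14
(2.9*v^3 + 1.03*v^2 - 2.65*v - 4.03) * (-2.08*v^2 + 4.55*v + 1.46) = -6.032*v^5 + 11.0526*v^4 + 14.4325*v^3 - 2.1713*v^2 - 22.2055*v - 5.8838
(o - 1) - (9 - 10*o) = 11*o - 10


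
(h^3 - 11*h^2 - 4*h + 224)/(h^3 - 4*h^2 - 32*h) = (h - 7)/h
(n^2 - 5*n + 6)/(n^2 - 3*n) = (n - 2)/n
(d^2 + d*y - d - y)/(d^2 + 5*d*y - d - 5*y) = (d + y)/(d + 5*y)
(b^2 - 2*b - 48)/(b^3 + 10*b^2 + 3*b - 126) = (b - 8)/(b^2 + 4*b - 21)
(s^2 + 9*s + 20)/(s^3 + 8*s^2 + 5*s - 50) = (s + 4)/(s^2 + 3*s - 10)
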